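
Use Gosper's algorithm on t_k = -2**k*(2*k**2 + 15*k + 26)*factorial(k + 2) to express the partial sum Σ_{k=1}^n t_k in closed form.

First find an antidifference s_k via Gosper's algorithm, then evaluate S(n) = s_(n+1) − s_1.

S(n) = -2*2**n*n*factorial(n + 3) - 10*2**n*factorial(n + 3) + 60

t_(k+1)/t_k = 2*(2*k**3 + 25*k**2 + 100*k + 129)/(2*k**2 + 15*k + 26).
A = 2*k + 6, B = 1, C = k**2 + 15*k/2 + 13.
f must satisfy (2*k + 6)·f(k+1) − (1)·f(k) = k**2 + 15*k/2 + 13.
deg f ≤ 1 (via 1,0,2).
Match coefficients ⇒ f(k) = (k + 4)/2.
Certificate R = B(k−1)f/C = (k + 4)/(2*k**2 + 15*k + 26) gives s_k = -2**k*(k + 4)*factorial(k + 2).
Verify: -2**k*(2*k**2 + 15*k + 26)*factorial(k + 2) matches t_k.
Σ_(k=1)^n t_k = s_(n+1) − s_(1) = (-2**(n + 1)*(n + 5)*factorial(n + 3)) − (-60), i.e. -2*2**n*n*factorial(n + 3) - 10*2**n*factorial(n + 3) + 60.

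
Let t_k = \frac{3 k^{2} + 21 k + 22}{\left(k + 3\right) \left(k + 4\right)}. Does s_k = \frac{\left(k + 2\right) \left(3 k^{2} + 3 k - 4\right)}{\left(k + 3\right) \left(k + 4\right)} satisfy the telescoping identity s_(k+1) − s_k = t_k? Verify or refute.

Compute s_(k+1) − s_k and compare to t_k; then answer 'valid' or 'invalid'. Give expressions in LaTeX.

s_(k+1) = (k + 3)*(3*k + 3*(k + 1)**2 - 1)/((k + 4)*(k + 5))
s_(k+1) − s_k = (3*k**3 + 36*k**2 + 91*k + 58)/(k**3 + 12*k**2 + 47*k + 60)
(s_(k+1) − s_k) − t_k = 4*(-9*k - 13)/(k**3 + 12*k**2 + 47*k + 60)

Invalid: residual \frac{4 \left(- 9 k - 13\right)}{k^{3} + 12 k^{2} + 47 k + 60} ≠ 0.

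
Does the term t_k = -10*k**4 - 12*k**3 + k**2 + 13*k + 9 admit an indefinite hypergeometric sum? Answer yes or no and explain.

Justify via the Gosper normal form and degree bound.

Yes. s_k = k*(-2*k**4 + 2*k**3 + 3*k**2 + 3*k + 3).

Compute t_(k+1)/t_k: get (10*k**4 + 52*k**3 + 95*k**2 + 61*k - 1)/(10*k**4 + 12*k**3 - k**2 - 13*k - 9).
Normal form (A,B,C) = (1, 1, k**4 + 6*k**3/5 - k**2/10 - 13*k/10 - 9/10).
Need (1)·f(k+1) − (1)·f(k) = k**4 + 6*k**3/5 - k**2/10 - 13*k/10 - 9/10.
deg f ≤ 5 (via 0,0,4).
Coefficient equations give f(k) = k*(2*k**4 - 2*k**3 - 3*k**2 - 3*k - 3)/10.
R(k) = B(k−1)·f(k)/C(k) = k*(2*k**4 - 2*k**3 - 3*k**2 - 3*k - 3)/(10*k**4 + 12*k**3 - k**2 - 13*k - 9); s_k = R·t_k = k*(-2*k**4 + 2*k**3 + 3*k**2 + 3*k + 3).
s_(k+1) − s_k = -10*k**4 - 12*k**3 + k**2 + 13*k + 9 = t_k.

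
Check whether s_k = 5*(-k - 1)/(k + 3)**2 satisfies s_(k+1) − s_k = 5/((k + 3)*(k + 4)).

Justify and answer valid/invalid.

Invalid: residual 10*(-2*k - 7)/(k**4 + 14*k**3 + 73*k**2 + 168*k + 144) ≠ 0.

s_(k+1) = 5*(-k - 2)/(k + 4)**2
s_(k+1) − s_k = 5*(k**2 + 3*k - 2)/(k**4 + 14*k**3 + 73*k**2 + 168*k + 144)
(s_(k+1) − s_k) − t_k = 10*(-2*k - 7)/(k**4 + 14*k**3 + 73*k**2 + 168*k + 144)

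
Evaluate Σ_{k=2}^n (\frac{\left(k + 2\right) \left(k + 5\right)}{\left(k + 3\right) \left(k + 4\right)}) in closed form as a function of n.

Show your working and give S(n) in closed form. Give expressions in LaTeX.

S(n) = \frac{5 n^{2} + 13 n - 18}{5 \left(n + 4\right)}

Step 1: r(k) = (k + 3)**2*(k + 6)/((k + 2)*(k + 5)**2).
A = k + 3, B = k + 5, C = k**2 + 7*k + 10.
Key eq: (k + 3)·f(k+1) = (k + 4)·f(k) + (k**2 + 7*k + 10).
deg f ≤ 2 (via 1,1,2).
Match coefficients ⇒ f(k) = k*(3*k + 7)/3.
Get s_k = R·t_k = k*(3*k + 7)/(3*(k + 3)) with R(k) = B(k−1)f(k)/C(k) = k*(k + 4)*(3*k + 7)/(3*(k + 2)*(k + 5)).
Check: Δs_k = (k**2 + 7*k + 10)/(k**2 + 7*k + 12). ✓
Σ_(k=2)^n t_k = s_(n+1) − s_(2) = ((3*n**2 + 13*n + 10)/(3*(n + 4))) − (26/15), i.e. (5*n**2 + 13*n - 18)/(5*(n + 4)).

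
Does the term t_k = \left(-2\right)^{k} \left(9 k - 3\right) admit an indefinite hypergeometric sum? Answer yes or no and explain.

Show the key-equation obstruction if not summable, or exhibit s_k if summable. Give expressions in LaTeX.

Yes. s_k = 3 \left(-2\right)^{k} \left(1 - k\right).

The ratio is 2*(-3*k - 2)/(3*k - 1).
Gosper form: A/B · C(k+1)/C(k) with A=-2, B=1, C=k - 1/3.
Solve (-2)·f(k+1) − (1)·f(k) = k - 1/3.
Bound: deg f ≤ 1.
Solving with deg f ≤ 1: f(k) = -(k - 1)/3.
Get s_k = R·t_k = 3*(-2)**k*(1 - k) with R(k) = B(k−1)f(k)/C(k) = -(k - 1)/(3*k - 1).
Verify: (-2)**k*(9*k - 3) matches t_k.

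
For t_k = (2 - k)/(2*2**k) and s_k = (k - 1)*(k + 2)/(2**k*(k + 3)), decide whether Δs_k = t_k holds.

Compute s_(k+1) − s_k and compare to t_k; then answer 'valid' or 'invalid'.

Invalid: residual (k**2 + 3*k - 8)/(2*2**k*(k**2 + 7*k + 12)) ≠ 0.

s_(k+1) = k*(k + 3)/(2*2**k*(k + 4))
s_(k+1) − s_k = (-k**3 - 4*k**2 + 5*k + 16)/(2*2**k*(k**2 + 7*k + 12))
(s_(k+1) − s_k) − t_k = (k**2 + 3*k - 8)/(2*2**k*(k**2 + 7*k + 12))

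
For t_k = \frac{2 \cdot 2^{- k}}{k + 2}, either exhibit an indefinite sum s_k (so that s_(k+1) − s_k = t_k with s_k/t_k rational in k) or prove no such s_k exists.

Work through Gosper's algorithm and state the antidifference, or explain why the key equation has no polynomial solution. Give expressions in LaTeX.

Step 1: r(k) = (k + 2)/(2*(k + 3)).
A = k/2 + 1, B = k + 3, C = 1.
Key eq: (k/2 + 1)·f(k+1) = (k + 2)·f(k) + (1).
Degrees (1,1,0) ⇒ d ≤ -1.
Negative degree bound (-1): no f exists, t_k not Gosper-summable.

none — t_k is not Gosper-summable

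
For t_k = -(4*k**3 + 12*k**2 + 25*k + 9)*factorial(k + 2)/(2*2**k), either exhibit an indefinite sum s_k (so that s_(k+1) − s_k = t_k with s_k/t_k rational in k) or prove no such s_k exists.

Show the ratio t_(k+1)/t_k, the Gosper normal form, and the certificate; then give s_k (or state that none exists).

s_k = -(4*k**2 - 3)*factorial(k + 2)/2**k

r(k) = (4*k**4 + 36*k**3 + 133*k**2 + 233*k + 150)/(2*(4*k**3 + 12*k**2 + 25*k + 9)) after simplifying.
Gosper form: A/B · C(k+1)/C(k) with A=k/2 + 3/2, B=1, C=k**3 + 3*k**2 + 25*k/4 + 9/4.
Set up (k/2 + 3/2)·f(k+1) − (1)·f(k) − (k**3 + 3*k**2 + 25*k/4 + 9/4) = 0.
Bound: deg f ≤ 2.
A polynomial solution: f(k) = (4*k**2 - 3)/2.
Certificate R = B(k−1)f/C = 2*(4*k**2 - 3)/(4*k**3 + 12*k**2 + 25*k + 9) gives s_k = -(4*k**2 - 3)*factorial(k + 2)/2**k.
Check: Δs_k = -(4*k**3 + 12*k**2 + 25*k + 9)*factorial(k + 2)/(2*2**k). ✓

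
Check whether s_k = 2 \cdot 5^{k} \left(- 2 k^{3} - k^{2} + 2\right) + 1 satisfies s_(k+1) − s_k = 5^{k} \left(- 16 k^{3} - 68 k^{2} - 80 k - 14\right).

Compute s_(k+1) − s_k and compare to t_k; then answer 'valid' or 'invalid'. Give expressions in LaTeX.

s_(k+1) = 10*5**k*(-2*(k + 1)**3 - (k + 1)**2 + 2) + 1
s_(k+1) − s_k = 5**k*(-16*k**3 - 68*k**2 - 80*k - 14)
(s_(k+1) − s_k) − t_k = 0

valid; difference matches t_k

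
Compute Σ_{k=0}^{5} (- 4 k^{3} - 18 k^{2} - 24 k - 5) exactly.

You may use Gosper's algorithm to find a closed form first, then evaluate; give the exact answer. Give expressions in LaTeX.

Σ = -2280

Compute t_(k+1)/t_k: get (4*k**3 + 30*k**2 + 72*k + 51)/(4*k**3 + 18*k**2 + 24*k + 5).
So A=1 and B=1, with C=k**3 + 9*k**2/2 + 6*k + 5/4.
Solve (1)·f(k+1) − (1)·f(k) = k**3 + 9*k**2/2 + 6*k + 5/4.
Degrees (0,0,3) ⇒ d ≤ 4.
Coefficient equations give f(k) = k*(k**3 + 4*k**2 + 4*k - 4)/4.
Then R = B(k−1)f/C = k*(k**3 + 4*k**2 + 4*k - 4)/(4*k**3 + 18*k**2 + 24*k + 5), so s_k = R(k)·t_k = k*(-k**3 - 4*k**2 - 4*k + 4).
Verify: -4*k**3 - 18*k**2 - 24*k - 5 matches t_k.
Sum = s_(6) − s_(0); s_(6) = -2280, s_(0) = 0 ⇒ -2280.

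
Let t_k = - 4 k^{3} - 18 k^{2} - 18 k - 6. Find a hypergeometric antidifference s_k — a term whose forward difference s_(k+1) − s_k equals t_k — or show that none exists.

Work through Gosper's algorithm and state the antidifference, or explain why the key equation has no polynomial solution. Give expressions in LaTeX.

The ratio is (2*k**3 + 15*k**2 + 33*k + 23)/(2*k**3 + 9*k**2 + 9*k + 3).
Factor: A=1; B=1; C=k**3 + 9*k**2/2 + 9*k/2 + 3/2.
Solve (1)·f(k+1) − (1)·f(k) = k**3 + 9*k**2/2 + 9*k/2 + 3/2.
d = 4 from the (0,0,3) case.
Coefficient equations give f(k) = k**2*(k**2 + 4*k + 1)/4.
R(k) = B(k−1)·f(k)/C(k) = k**2*(k**2 + 4*k + 1)/(2*(2*k**3 + 9*k**2 + 9*k + 3)); s_k = R·t_k = k**2*(-k**2 - 4*k - 1).
Verify: -4*k**3 - 18*k**2 - 18*k - 6 matches t_k.

s_k = k^{2} \left(- k^{2} - 4 k - 1\right)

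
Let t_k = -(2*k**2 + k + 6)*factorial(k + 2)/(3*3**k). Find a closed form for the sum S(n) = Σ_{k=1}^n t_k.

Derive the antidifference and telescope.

S(n) = 2 - 2*n*factorial(n + 3)/(3*3**n) - factorial(n + 3)/(3*3**n)

Ratio r(k) = (k + 3)*(k + 2*(k + 1)**2 + 7)/(3*(2*k**2 + k + 6)).
A = k/3 + 1, B = 1, C = k**2 + k/2 + 3.
f must satisfy (k/3 + 1)·f(k+1) − (1)·f(k) = k**2 + k/2 + 3.
From deg A=1, deg B=0, deg C=2: d=1.
Coefficient equations give f(k) = 3*(2*k - 1)/2.
Certificate R = B(k−1)f/C = 3*(2*k - 1)/(2*k**2 + k + 6) gives s_k = -(2*k - 1)*factorial(k + 2)/3**k.
s_(k+1) − s_k = -(2*k**2 + k + 6)*factorial(k + 2)/(3*3**k) = t_k.
Evaluate: s_(n+1) = -3**(-n - 1)*(2*n + 1)*factorial(n + 3); subtract s_(1) = -2 ⇒ S(n) = 2 - 2*n*factorial(n + 3)/(3*3**n) - factorial(n + 3)/(3*3**n).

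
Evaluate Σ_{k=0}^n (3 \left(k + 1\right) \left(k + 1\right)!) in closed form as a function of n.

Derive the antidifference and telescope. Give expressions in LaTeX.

Ratio r(k) = (k + 2)**2/(k + 1).
Gosper form: A/B · C(k+1)/C(k) with A=k + 2, B=1, C=k + 1.
Need (k + 2)·f(k+1) − (1)·f(k) = k + 1.
From deg A=1, deg B=0, deg C=1: d=0.
Coefficient equations give f(k) = 1.
R(k) = B(k−1)·f(k)/C(k) = 1/(k + 1); s_k = R·t_k = 3*factorial(k + 1).
Δs = 3*(k + 1)*factorial(k + 1), as required.
Evaluate: s_(n+1) = 3*factorial(n + 2); subtract s_(0) = 3 ⇒ S(n) = 3*factorial(n + 2) - 3.

S(n) = 3 \left(n + 2\right)! - 3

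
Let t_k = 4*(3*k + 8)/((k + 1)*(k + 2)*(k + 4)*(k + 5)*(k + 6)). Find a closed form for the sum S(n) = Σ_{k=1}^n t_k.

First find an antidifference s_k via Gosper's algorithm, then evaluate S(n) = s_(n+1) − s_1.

t_(k+1)/t_k = (k + 1)*(k + 4)*(3*k + 11)/((k + 3)*(k + 7)*(3*k + 8)).
Factor: A=k + 1; B=k + 7; C=k**2 + 17*k/3 + 8.
f must satisfy (k + 1)·f(k+1) − (k + 6)·f(k) = k**2 + 17*k/3 + 8.
deg f ≤ 5 (via 1,1,2).
Match coefficients ⇒ f(k) = k*(k + 2)*(k + 3)*(k**2 + 10*k + 29)/60.
So s_k = (B(k−1)f/C)·t_k = (k*(k + 2)*(k + 6)*(k**2 + 10*k + 29)/(20*(3*k + 8)))·t_k = k*(k**2 + 10*k + 29)/(5*(k**3 + 10*k**2 + 29*k + 20)).
s_(k+1) − s_k = 4*(3*k + 8)/(k**5 + 18*k**4 + 121*k**3 + 372*k**2 + 508*k + 240) = t_k.
Evaluate: s_(n+1) = (n**3 + 13*n**2 + 52*n + 40)/(5*(n**3 + 13*n**2 + 52*n + 60)); subtract s_(1) = 2/15 ⇒ S(n) = n*(n**2 + 13*n + 52)/(15*(n**3 + 13*n**2 + 52*n + 60)).

S(n) = n*(n**2 + 13*n + 52)/(15*(n**3 + 13*n**2 + 52*n + 60))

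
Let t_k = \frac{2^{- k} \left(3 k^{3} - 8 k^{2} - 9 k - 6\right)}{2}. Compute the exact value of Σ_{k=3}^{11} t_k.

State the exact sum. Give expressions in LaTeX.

The ratio is (3*k**3 + k**2 - 16*k - 20)/(2*(3*k**3 - 8*k**2 - 9*k - 6)).
A = 1/2, B = 1, C = k**3 - 8*k**2/3 - 3*k - 2.
Set up (1/2)·f(k+1) − (1)·f(k) − (k**3 - 8*k**2/3 - 3*k - 2) = 0.
Degrees (0,0,3) ⇒ d ≤ 3.
A polynomial solution: f(k) = -2*k*(3*k**2 + k + 2)/3.
Certificate R = B(k−1)f/C = -2*k*(3*k**2 + k + 2)/(3*k**3 - 8*k**2 - 9*k - 6) gives s_k = k*(-3*k**2 - k - 2)/2**k.
Check: Δs_k = (3*k**3 - 8*k**2 - 9*k - 6)/(2*2**k). ✓
Σ_(k=3)^(11) t_k = s_(12) − s_(3) = -669/512 − (-12) = 5475/512.

Σ = 5475/512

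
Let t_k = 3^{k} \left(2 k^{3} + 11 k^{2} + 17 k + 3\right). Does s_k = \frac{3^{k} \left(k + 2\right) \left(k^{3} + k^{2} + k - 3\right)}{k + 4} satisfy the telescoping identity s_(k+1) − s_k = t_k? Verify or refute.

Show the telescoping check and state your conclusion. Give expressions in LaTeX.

Invalid: residual \frac{3^{k} \left(- 4 k^{4} - 36 k^{3} - 120 k^{2} - 140 k - 30\right)}{k^{2} + 9 k + 20} ≠ 0.

s_(k+1) = 3**(k + 1)*k*(k**3 + 7*k**2 + 18*k + 18)/(k + 5)
s_(k+1) − s_k = 3**k*(2*k**5 + 25*k**4 + 120*k**3 + 256*k**2 + 227*k + 30)/(k**2 + 9*k + 20)
(s_(k+1) − s_k) − t_k = 3**k*(-4*k**4 - 36*k**3 - 120*k**2 - 140*k - 30)/(k**2 + 9*k + 20)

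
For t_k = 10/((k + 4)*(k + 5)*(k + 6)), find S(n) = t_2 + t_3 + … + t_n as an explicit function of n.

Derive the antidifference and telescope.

Ratio r(k) = (k + 4)/(k + 7).
So A=k + 4 and B=k + 7, with C=1.
Set up (k + 4)·f(k+1) − (k + 6)·f(k) − (1) = 0.
Degrees (1,1,0) ⇒ d ≤ 2.
Match coefficients ⇒ f(k) = k*(k + 9)/40.
R(k) = B(k−1)·f(k)/C(k) = k*(k + 6)*(k + 9)/40; s_k = R·t_k = k*(k + 9)/(4*(k + 4)*(k + 5)).
Check: Δs_k = 10/(k**3 + 15*k**2 + 74*k + 120). ✓
s_(n+1) = (n**2 + 11*n + 10)/(4*(n**2 + 11*n + 30)) and s_(2) = 11/84, so S(n) = 5*(n**2 + 11*n - 12)/(42*(n**2 + 11*n + 30)).

S(n) = 5*(n**2 + 11*n - 12)/(42*(n**2 + 11*n + 30))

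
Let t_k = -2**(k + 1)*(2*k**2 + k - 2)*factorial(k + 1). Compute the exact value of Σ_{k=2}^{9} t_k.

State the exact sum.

Σ = -653996851200

The ratio is 2*(k + 2)*(k + 2*(k + 1)**2 - 1)/(2*k**2 + k - 2).
Gosper form: A/B · C(k+1)/C(k) with A=2*k + 4, B=1, C=k**2 + k/2 - 1.
Set up (2*k + 4)·f(k+1) − (1)·f(k) − (k**2 + k/2 - 1) = 0.
deg f ≤ 1 (via 1,0,2).
Solving with deg f ≤ 1: f(k) = (k - 2)/2.
R(k) = B(k−1)·f(k)/C(k) = (k - 2)/(2*k**2 + k - 2); s_k = R·t_k = -2**(k + 1)*(k - 2)*factorial(k + 1).
Δs = -2**(k + 1)*(2*k**2 + k - 2)*factorial(k + 1), as required.
Evaluate s at k=10 and k=2: -653996851200 and 0; difference -653996851200.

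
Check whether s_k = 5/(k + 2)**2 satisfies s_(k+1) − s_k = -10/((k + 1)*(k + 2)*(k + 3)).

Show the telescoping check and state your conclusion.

Invalid: residual 5*(3*k + 7)/(k**5 + 11*k**4 + 47*k**3 + 97*k**2 + 96*k + 36) ≠ 0.

s_(k+1) = 5/(k + 3)**2
s_(k+1) − s_k = 5/(k + 3)**2 - 5/(k + 2)**2
(s_(k+1) − s_k) − t_k = 5*(3*k + 7)/(k**5 + 11*k**4 + 47*k**3 + 97*k**2 + 96*k + 36)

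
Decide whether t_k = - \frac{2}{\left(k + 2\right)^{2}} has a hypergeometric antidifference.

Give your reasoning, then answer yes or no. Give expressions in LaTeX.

Step 1: r(k) = (k + 2)**2/(k + 3)**2.
Gosper form: A/B · C(k+1)/C(k) with A=k**2 + 4*k + 4, B=k**2 + 6*k + 9, C=1.
f must satisfy (k**2 + 4*k + 4)·f(k+1) − (k**2 + 4*k + 4)·f(k) = 1.
deg f ≤ 0 (via 2,2,0).
Generic f = c0 gives residual -1; -1 = 0 cannot hold, so t_k is not Gosper-summable.

No; the coefficient equations for f are inconsistent.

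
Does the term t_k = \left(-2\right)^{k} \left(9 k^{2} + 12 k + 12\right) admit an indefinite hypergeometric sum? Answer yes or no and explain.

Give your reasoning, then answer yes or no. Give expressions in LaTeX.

t_(k+1)/t_k = 2*(-3*k**2 - 10*k - 11)/(3*k**2 + 4*k + 4).
Gosper form: A/B · C(k+1)/C(k) with A=-2, B=1, C=k**2 + 4*k/3 + 4/3.
f must satisfy (-2)·f(k+1) − (1)·f(k) = k**2 + 4*k/3 + 4/3.
deg f ≤ 2 (via 0,0,2).
Solve for f: f(k) = -(3*k**2 + 2)/9 (degree 2 ≤ 2).
Then R = B(k−1)f/C = -(3*k**2 + 2)/(3*(3*k**2 + 4*k + 4)), so s_k = R(k)·t_k = (-2)**k*(-3*k**2 - 2).
Δs = (-2)**k*(9*k**2 + 12*k + 12), as required.

Yes. s_k = \left(-2\right)^{k} \left(- 3 k^{2} - 2\right).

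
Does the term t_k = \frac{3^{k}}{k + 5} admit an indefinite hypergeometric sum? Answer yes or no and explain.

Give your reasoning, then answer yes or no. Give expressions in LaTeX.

Step 1: r(k) = 3*(k + 5)/(k + 6).
Normal form (A,B,C) = (3*k + 15, k + 6, 1).
Solve (3*k + 15)·f(k+1) − (k + 5)·f(k) = 1.
Bound: deg f ≤ -1.
Negative degree bound (-1): no f exists, t_k not Gosper-summable.

No — key equation has no polynomial f.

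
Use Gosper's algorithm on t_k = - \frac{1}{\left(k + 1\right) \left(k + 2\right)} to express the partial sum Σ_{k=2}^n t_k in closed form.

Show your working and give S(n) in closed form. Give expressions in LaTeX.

The ratio is (k + 1)/(k + 3).
Gosper form: A/B · C(k+1)/C(k) with A=k + 1, B=k + 3, C=1.
Set up (k + 1)·f(k+1) − (k + 2)·f(k) − (1) = 0.
From deg A=1, deg B=1, deg C=0: d=1.
Match coefficients ⇒ f(k) = k.
R(k) = B(k−1)·f(k)/C(k) = k*(k + 2); s_k = R·t_k = -k/(k + 1).
s_(k+1) − s_k = -1/(k**2 + 3*k + 2) = t_k.
Telescope: S(n) = s_(n+1) − s_(2) = (-n - 1)/(n + 2) − (-2/3) = (1 - n)/(3*(n + 2)).

S(n) = \frac{1 - n}{3 \left(n + 2\right)}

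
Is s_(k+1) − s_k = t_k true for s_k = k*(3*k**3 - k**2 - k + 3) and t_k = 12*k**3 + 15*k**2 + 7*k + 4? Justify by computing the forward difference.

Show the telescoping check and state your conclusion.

Valid — Δs_k = t_k.

s_(k+1) = -(k + 1)*(k - 3*(k + 1)**3 + (k + 1)**2 - 2)
s_(k+1) − s_k = 12*k**3 + 15*k**2 + 7*k + 4
(s_(k+1) − s_k) − t_k = 0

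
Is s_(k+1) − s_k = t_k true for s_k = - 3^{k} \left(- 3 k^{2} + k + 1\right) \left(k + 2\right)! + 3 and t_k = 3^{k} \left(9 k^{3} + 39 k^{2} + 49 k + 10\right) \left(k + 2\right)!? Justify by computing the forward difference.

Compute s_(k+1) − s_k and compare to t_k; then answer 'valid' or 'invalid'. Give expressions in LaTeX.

s_(k+1) = -3**(k + 1)*(k - 3*(k + 1)**2 + 2)*factorial(k + 3) + 3
s_(k+1) − s_k = 3**k*(9*k**3 + 39*k**2 + 49*k + 10)*factorial(k + 2)
(s_(k+1) − s_k) − t_k = 0

Valid — Δs_k = t_k.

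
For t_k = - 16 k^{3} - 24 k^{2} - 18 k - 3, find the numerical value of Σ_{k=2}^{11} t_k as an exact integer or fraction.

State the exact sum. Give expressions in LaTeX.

Σ = -83000

Step 1: r(k) = (16*k**3 + 72*k**2 + 114*k + 61)/(16*k**3 + 24*k**2 + 18*k + 3).
Gosper form: A/B · C(k+1)/C(k) with A=1, B=1, C=k**3 + 3*k**2/2 + 9*k/8 + 3/16.
Need (1)·f(k+1) − (1)·f(k) = k**3 + 3*k**2/2 + 9*k/8 + 3/16.
d = 4 from the (0,0,3) case.
Solve for f: f(k) = k*(4*k**3 + k - 2)/16 (degree 4 ≤ 4).
Get s_k = R·t_k = k*(-4*k**3 - k + 2) with R(k) = B(k−1)f(k)/C(k) = k*(4*k**3 + k - 2)/(16*k**3 + 24*k**2 + 18*k + 3).
Δs = -16*k**3 - 24*k**2 - 18*k - 3, as required.
Telescoping: Σ = s_(12) − s_(2) = -83064 − (-64) = -83000.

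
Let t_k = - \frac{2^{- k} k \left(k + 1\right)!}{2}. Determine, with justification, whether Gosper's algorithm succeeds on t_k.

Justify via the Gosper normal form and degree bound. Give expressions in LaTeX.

r(k) = (k + 1)*(k + 2)/(2*k) after simplifying.
Factor: A=k/2 + 1; B=1; C=k.
Need (k/2 + 1)·f(k+1) − (1)·f(k) = k.
Degrees (1,0,1) ⇒ d ≤ 0.
Solving with deg f ≤ 0: f(k) = 2.
R(k) = B(k−1)·f(k)/C(k) = 2/k; s_k = R·t_k = -factorial(k + 1)/2**k.
s_(k+1) − s_k = -k*factorial(k + 1)/(2*2**k) = t_k.

Yes. s_k = - 2^{- k} \left(k + 1\right)!.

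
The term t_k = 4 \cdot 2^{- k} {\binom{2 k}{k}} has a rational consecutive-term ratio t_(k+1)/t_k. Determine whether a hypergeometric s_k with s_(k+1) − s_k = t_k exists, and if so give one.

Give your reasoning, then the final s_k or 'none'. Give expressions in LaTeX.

none (Gosper's algorithm certifies no s_k)

r(k) = (2*k + 1)/(k + 1) after simplifying.
Take A(k)=2*k + 1, B(k)=k + 1, C(k)=1.
Solve (2*k + 1)·f(k+1) − (k)·f(k) = 1.
Bound: deg f ≤ -1.
Negative degree bound (-1): no f exists, t_k not Gosper-summable.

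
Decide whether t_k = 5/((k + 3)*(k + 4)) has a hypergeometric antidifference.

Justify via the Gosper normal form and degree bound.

Yes. s_k = 5*k/(3*(k + 3)).

Ratio r(k) = (k + 3)/(k + 5).
Take A(k)=k + 3, B(k)=k + 5, C(k)=1.
Key eq: (k + 3)·f(k+1) = (k + 4)·f(k) + (1).
deg f ≤ 1 (via 1,1,0).
Solving with deg f ≤ 1: f(k) = k/3.
Certificate R = B(k−1)f/C = k*(k + 4)/3 gives s_k = 5*k/(3*(k + 3)).
s_(k+1) − s_k = 5/(k**2 + 7*k + 12) = t_k.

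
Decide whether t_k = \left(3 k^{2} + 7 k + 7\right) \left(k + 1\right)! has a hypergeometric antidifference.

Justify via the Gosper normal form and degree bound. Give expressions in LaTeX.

Yes. s_k = \left(3 k + 1\right) \left(k + 1\right)!.

r(k) = (k + 2)*(7*k + 3*(k + 1)**2 + 14)/(3*k**2 + 7*k + 7) after simplifying.
A = k + 2, B = 1, C = k**2 + 7*k/3 + 7/3.
Key eq: (k + 2)·f(k+1) = (1)·f(k) + (k**2 + 7*k/3 + 7/3).
From deg A=1, deg B=0, deg C=2: d=1.
Solving with deg f ≤ 1: f(k) = (3*k + 1)/3.
Get s_k = R·t_k = (3*k + 1)*factorial(k + 1) with R(k) = B(k−1)f(k)/C(k) = (3*k + 1)/(3*k**2 + 7*k + 7).
Verify: (3*k**2 + 7*k + 7)*factorial(k + 1) matches t_k.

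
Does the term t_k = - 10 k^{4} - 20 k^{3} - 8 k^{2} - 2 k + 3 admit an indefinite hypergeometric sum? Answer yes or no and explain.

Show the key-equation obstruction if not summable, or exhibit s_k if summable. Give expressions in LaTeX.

Ratio r(k) = (10*k**4 + 60*k**3 + 128*k**2 + 118*k + 37)/(10*k**4 + 20*k**3 + 8*k**2 + 2*k - 3).
A = 1, B = 1, C = k**4 + 2*k**3 + 4*k**2/5 + k/5 - 3/10.
Solve (1)·f(k+1) − (1)·f(k) = k**4 + 2*k**3 + 4*k**2/5 + k/5 - 3/10.
d = 5 from the (0,0,4) case.
Match coefficients ⇒ f(k) = k*(2*k**4 - 4*k**2 + 2*k - 3)/10.
Certificate R = B(k−1)f/C = k*(2*k**4 - 4*k**2 + 2*k - 3)/(10*k**4 + 20*k**3 + 8*k**2 + 2*k - 3) gives s_k = k*(-2*k**4 + 4*k**2 - 2*k + 3).
Verify: -10*k**4 - 20*k**3 - 8*k**2 - 2*k + 3 matches t_k.

Yes. s_k = k \left(- 2 k^{4} + 4 k^{2} - 2 k + 3\right).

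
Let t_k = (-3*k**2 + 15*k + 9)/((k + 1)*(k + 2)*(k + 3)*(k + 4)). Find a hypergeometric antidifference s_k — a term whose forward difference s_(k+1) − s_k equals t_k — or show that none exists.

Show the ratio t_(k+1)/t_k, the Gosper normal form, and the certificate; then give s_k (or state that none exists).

s_k = k*(k**2 + 12*k + 5)/(2*(k + 1)*(k + 2)*(k + 3))

Ratio r(k) = (k**3 - 2*k**2 - 10*k - 7)/(k**3 - 28*k - 15).
Take A(k)=k + 1, B(k)=k + 5, C(k)=k**2 - 5*k - 3.
Solve (k + 1)·f(k+1) − (k + 4)·f(k) = k**2 - 5*k - 3.
From deg A=1, deg B=1, deg C=2: d=3.
A polynomial solution: f(k) = -k*(k**2 + 12*k + 5)/6.
So s_k = (B(k−1)f/C)·t_k = (-k*(k + 4)*(k**2 + 12*k + 5)/(6*(k**2 - 5*k - 3)))·t_k = k*(k**2 + 12*k + 5)/(2*(k + 1)*(k + 2)*(k + 3)).
s_(k+1) − s_k = 3*(-k**2 + 5*k + 3)/(k**4 + 10*k**3 + 35*k**2 + 50*k + 24) = t_k.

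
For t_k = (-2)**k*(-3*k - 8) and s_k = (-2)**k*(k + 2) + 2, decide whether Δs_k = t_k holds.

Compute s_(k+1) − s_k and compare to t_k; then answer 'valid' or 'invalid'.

s_(k+1) = -2*(-2)**k*(k + 3) + 2
s_(k+1) − s_k = (-2)**k*(-3*k - 8)
(s_(k+1) − s_k) − t_k = 0

Valid — Δs_k = t_k.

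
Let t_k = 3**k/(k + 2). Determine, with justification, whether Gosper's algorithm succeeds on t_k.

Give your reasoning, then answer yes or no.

r(k) = 3*(k + 2)/(k + 3) after simplifying.
So A=3*k + 6 and B=k + 3, with C=1.
f must satisfy (3*k + 6)·f(k+1) − (k + 2)·f(k) = 1.
deg f ≤ -1 (via 1,1,0).
Negative degree bound (-1): no f exists, t_k not Gosper-summable.

No. Not Gosper-summable.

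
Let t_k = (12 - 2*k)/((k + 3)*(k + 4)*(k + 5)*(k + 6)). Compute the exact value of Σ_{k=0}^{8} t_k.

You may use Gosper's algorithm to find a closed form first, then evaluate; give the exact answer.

Compute t_(k+1)/t_k: get (k - 5)*(k + 3)/((k - 6)*(k + 7)).
Factor: A=k + 3; B=k + 7; C=k - 6.
Need (k + 3)·f(k+1) − (k + 6)·f(k) = k - 6.
Degrees (1,1,1) ⇒ d ≤ 3.
A polynomial solution: f(k) = -k*(k**2 + 12*k + 67)/40.
Then R = B(k−1)f/C = -k*(k + 6)*(k**2 + 12*k + 67)/(40*(k - 6)), so s_k = R(k)·t_k = k*(k**2 + 12*k + 67)/(20*(k + 3)*(k + 4)*(k + 5)).
Δs = 2*(6 - k)/(k**4 + 18*k**3 + 119*k**2 + 342*k + 360), as required.
Sum = s_(9) − s_(0); s_(9) = 24/455, s_(0) = 0 ⇒ 24/455.

Σ = 24/455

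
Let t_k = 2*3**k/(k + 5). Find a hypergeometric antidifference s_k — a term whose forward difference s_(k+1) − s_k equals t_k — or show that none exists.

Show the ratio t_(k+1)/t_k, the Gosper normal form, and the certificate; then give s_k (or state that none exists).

none — t_k is not Gosper-summable

The ratio is 3*(k + 5)/(k + 6).
Factor: A=3*k + 15; B=k + 6; C=1.
Key eq: (3*k + 15)·f(k+1) = (k + 5)·f(k) + (1).
deg f ≤ -1 (via 1,1,0).
deg f ≤ -1 is impossible — no certificate.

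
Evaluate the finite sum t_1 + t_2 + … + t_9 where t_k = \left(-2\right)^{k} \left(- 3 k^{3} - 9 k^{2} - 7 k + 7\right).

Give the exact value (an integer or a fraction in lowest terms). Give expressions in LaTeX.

Σ = 1113084

r(k) = 2*(-3*k**3 - 18*k**2 - 34*k - 12)/(3*k**3 + 9*k**2 + 7*k - 7) after simplifying.
A = -2, B = 1, C = k**3 + 3*k**2 + 7*k/3 - 7/3.
Need (-2)·f(k+1) − (1)·f(k) = k**3 + 3*k**2 + 7*k/3 - 7/3.
Bound: deg f ≤ 3.
Solving with deg f ≤ 3: f(k) = -(k**3 + k**2 - k - 3)/3.
Then R = B(k−1)f/C = -(k**3 + k**2 - k - 3)/(3*k**3 + 9*k**2 + 7*k - 7), so s_k = R(k)·t_k = (-2)**k*(k**3 + k**2 - k - 3).
s_(k+1) − s_k = (-2)**k*(-3*k**3 - 9*k**2 - 7*k + 7) = t_k.
Σ_(k=1)^(9) t_k = s_(10) − s_(1) = 1113088 − (4) = 1113084.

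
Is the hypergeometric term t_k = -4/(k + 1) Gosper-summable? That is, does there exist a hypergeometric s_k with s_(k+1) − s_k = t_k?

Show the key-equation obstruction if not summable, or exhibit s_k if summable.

No — key equation has no polynomial f.

The ratio is (k + 1)/(k + 2).
Take A(k)=k + 1, B(k)=k + 2, C(k)=1.
Need (k + 1)·f(k+1) − (k + 1)·f(k) = 1.
Degrees (1,1,0) ⇒ d ≤ 0.
Write f(k) = c0. Then LHS − RHS = -1, requiring -1 = 0: contradictory. No certificate.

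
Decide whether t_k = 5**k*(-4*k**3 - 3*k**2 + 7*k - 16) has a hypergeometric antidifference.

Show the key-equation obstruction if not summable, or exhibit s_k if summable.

r(k) = 5*(4*k**3 + 15*k**2 + 11*k + 16)/(4*k**3 + 3*k**2 - 7*k + 16) after simplifying.
Gosper form: A/B · C(k+1)/C(k) with A=5, B=1, C=k**3 + 3*k**2/4 - 7*k/4 + 4.
Need (5)·f(k+1) − (1)·f(k) = k**3 + 3*k**2/4 - 7*k/4 + 4.
deg f ≤ 3 (via 0,0,3).
Solve for f: f(k) = (k**3 - 3*k**2 + 2*k + 4)/4 (degree 3 ≤ 3).
Certificate R = B(k−1)f/C = (k**3 - 3*k**2 + 2*k + 4)/(4*k**3 + 3*k**2 - 7*k + 16) gives s_k = 5**k*(-k**3 + 3*k**2 - 2*k - 4).
Verify: 5**k*(-4*k**3 - 3*k**2 + 7*k - 16) matches t_k.

Yes. s_k = 5**k*(-k**3 + 3*k**2 - 2*k - 4).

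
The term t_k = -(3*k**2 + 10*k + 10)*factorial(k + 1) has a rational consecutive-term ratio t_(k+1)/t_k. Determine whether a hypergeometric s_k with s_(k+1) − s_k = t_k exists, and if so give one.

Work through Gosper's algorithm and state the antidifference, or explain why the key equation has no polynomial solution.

s_k = -(3*k + 4)*factorial(k + 1)

The ratio is (k + 2)*(10*k + 3*(k + 1)**2 + 20)/(3*k**2 + 10*k + 10).
So A=k + 2 and B=1, with C=k**2 + 10*k/3 + 10/3.
Set up (k + 2)·f(k+1) − (1)·f(k) − (k**2 + 10*k/3 + 10/3) = 0.
deg f ≤ 1 (via 1,0,2).
A polynomial solution: f(k) = (3*k + 4)/3.
Then R = B(k−1)f/C = (3*k + 4)/(3*k**2 + 10*k + 10), so s_k = R(k)·t_k = -(3*k + 4)*factorial(k + 1).
Check: Δs_k = -(3*k**2 + 10*k + 10)*factorial(k + 1). ✓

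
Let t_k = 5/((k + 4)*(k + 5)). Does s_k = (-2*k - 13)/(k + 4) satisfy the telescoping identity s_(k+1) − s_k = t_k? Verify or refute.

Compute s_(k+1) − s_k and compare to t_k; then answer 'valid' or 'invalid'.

s_(k+1) = (-2*k - 15)/(k + 5)
s_(k+1) − s_k = 5/(k**2 + 9*k + 20)
(s_(k+1) − s_k) − t_k = 0

Valid: the claim telescopes to t_k.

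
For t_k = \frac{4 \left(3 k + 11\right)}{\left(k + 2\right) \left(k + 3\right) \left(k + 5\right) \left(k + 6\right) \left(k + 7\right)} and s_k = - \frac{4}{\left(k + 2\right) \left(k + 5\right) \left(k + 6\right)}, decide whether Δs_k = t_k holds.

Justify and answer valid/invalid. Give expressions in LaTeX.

s_(k+1) = -4/((k + 3)*(k + 6)*(k + 7))
s_(k+1) − s_k = 4*(3*k + 11)/(k**5 + 23*k**4 + 203*k**3 + 853*k**2 + 1692*k + 1260)
(s_(k+1) − s_k) − t_k = 0

valid; difference matches t_k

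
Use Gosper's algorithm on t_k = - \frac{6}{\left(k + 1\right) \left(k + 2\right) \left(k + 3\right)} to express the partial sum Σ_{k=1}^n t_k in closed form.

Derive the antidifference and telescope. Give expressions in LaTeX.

S(n) = \frac{n \left(- n - 5\right)}{2 \left(n^{2} + 5 n + 6\right)}

t_(k+1)/t_k = (k + 1)/(k + 4).
Normal form (A,B,C) = (k + 1, k + 4, 1).
Key eq: (k + 1)·f(k+1) = (k + 3)·f(k) + (1).
Bound: deg f ≤ 2.
Match coefficients ⇒ f(k) = k*(k + 3)/4.
So s_k = (B(k−1)f/C)·t_k = (k*(k + 3)**2/4)·t_k = 3*k*(-k - 3)/(2*(k + 1)*(k + 2)).
Check: Δs_k = -6/(k**3 + 6*k**2 + 11*k + 6). ✓
s_(n+1) = 3*(-n**2 - 5*n - 4)/(2*(n**2 + 5*n + 6)) and s_(1) = -1, so S(n) = n*(-n - 5)/(2*(n**2 + 5*n + 6)).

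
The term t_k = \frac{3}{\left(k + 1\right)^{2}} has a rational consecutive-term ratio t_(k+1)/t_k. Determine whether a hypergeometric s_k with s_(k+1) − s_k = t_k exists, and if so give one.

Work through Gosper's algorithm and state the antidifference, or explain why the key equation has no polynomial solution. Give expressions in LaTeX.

none — t_k is not Gosper-summable

r(k) = (k + 1)**2/(k + 2)**2 after simplifying.
So A=k**2 + 2*k + 1 and B=k**2 + 4*k + 4, with C=1.
Set up (k**2 + 2*k + 1)·f(k+1) − (k**2 + 2*k + 1)·f(k) − (1) = 0.
deg f ≤ 0 (via 2,2,0).
Put f(k) = c0: A·f(k+1) − B(k−1)·f(k) − C = -1; need -1 = 0 — inconsistent ⇒ no f, not summable.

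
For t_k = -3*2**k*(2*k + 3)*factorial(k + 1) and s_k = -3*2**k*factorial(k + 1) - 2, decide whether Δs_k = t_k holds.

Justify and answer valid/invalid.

valid; difference matches t_k

s_(k+1) = -3*2**(k + 1)*factorial(k + 2) - 2
s_(k+1) − s_k = -3*2**k*(2*k + 3)*factorial(k + 1)
(s_(k+1) − s_k) − t_k = 0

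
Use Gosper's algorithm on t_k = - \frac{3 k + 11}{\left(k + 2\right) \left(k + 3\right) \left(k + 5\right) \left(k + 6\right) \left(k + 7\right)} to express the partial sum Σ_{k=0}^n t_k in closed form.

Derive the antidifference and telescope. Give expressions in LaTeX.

Step 1: r(k) = (k + 2)*(k + 5)*(3*k + 14)/((k + 4)*(k + 8)*(3*k + 11)).
Factor: A=k + 2; B=k + 8; C=k**2 + 23*k/3 + 44/3.
f must satisfy (k + 2)·f(k+1) − (k + 7)·f(k) = k**2 + 23*k/3 + 44/3.
d = 5 from the (1,1,2) case.
Solving with deg f ≤ 5: f(k) = k*(k + 3)*(k + 4)*(k**2 + 13*k + 52)/180.
Then R = B(k−1)f/C = k*(k + 3)*(k + 7)*(k**2 + 13*k + 52)/(60*(3*k + 11)), so s_k = R(k)·t_k = k*(-k**2 - 13*k - 52)/(60*(k**3 + 13*k**2 + 52*k + 60)).
Check: Δs_k = (-3*k - 11)/(k**5 + 23*k**4 + 203*k**3 + 853*k**2 + 1692*k + 1260). ✓
Σ_(k=0)^n t_k = s_(n+1) − s_(0) = ((-n**3 - 16*n**2 - 81*n - 66)/(60*(n**3 + 16*n**2 + 81*n + 126))) − (0), i.e. (-n**3 - 16*n**2 - 81*n - 66)/(60*(n**3 + 16*n**2 + 81*n + 126)).

S(n) = \frac{- n^{3} - 16 n^{2} - 81 n - 66}{60 \left(n^{3} + 16 n^{2} + 81 n + 126\right)}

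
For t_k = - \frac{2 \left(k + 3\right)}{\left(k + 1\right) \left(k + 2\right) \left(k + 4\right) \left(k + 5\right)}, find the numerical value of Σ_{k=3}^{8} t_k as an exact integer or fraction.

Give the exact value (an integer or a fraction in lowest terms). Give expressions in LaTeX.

Ratio r(k) = (k + 1)*(k + 4)**2/((k + 3)**2*(k + 6)).
Factor: A=k + 1; B=k + 6; C=k**2 + 6*k + 9.
Need (k + 1)·f(k+1) − (k + 5)·f(k) = k**2 + 6*k + 9.
From deg A=1, deg B=1, deg C=2: d=4.
Solve for f: f(k) = k*(k + 2)*(k + 3)*(k + 5)/8 (degree 4 ≤ 4).
Get s_k = R·t_k = k*(-k - 5)/(4*(k**2 + 5*k + 4)) with R(k) = B(k−1)f(k)/C(k) = k*(k + 2)*(k + 5)**2/(8*(k + 3)).
Check: Δs_k = 2*(-k - 3)/(k**4 + 12*k**3 + 49*k**2 + 78*k + 40). ✓
Evaluate s at k=9 and k=3: -63/260 and -3/14; difference -51/1820.

Σ = -51/1820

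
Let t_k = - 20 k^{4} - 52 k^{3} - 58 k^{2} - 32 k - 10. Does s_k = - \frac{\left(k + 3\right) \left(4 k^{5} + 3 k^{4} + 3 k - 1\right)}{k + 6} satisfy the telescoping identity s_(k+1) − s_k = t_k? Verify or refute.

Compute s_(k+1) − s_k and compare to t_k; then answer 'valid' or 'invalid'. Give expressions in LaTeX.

Invalid: residual \frac{3 \left(16 k^{5} + 169 k^{4} + 370 k^{3} + 380 k^{2} + 199 k + 61\right)}{k^{2} + 13 k + 42} ≠ 0.

s_(k+1) = -(k + 4)*(3*k + 4*(k + 1)**5 + 3*(k + 1)**4 + 2)/(k + 7)
s_(k+1) − s_k = (-20*k**6 - 264*k**5 - 1067*k**4 - 1860*k**3 - 1722*k**2 - 877*k - 237)/(k**2 + 13*k + 42)
(s_(k+1) − s_k) − t_k = 3*(16*k**5 + 169*k**4 + 370*k**3 + 380*k**2 + 199*k + 61)/(k**2 + 13*k + 42)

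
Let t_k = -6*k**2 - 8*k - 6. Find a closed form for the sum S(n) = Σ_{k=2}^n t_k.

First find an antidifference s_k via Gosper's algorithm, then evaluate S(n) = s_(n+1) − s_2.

Compute t_(k+1)/t_k: get (3*k**2 + 10*k + 10)/(3*k**2 + 4*k + 3).
Gosper form: A/B · C(k+1)/C(k) with A=1, B=1, C=k**2 + 4*k/3 + 1.
Key eq: (1)·f(k+1) = (1)·f(k) + (k**2 + 4*k/3 + 1).
Degrees (0,0,2) ⇒ d ≤ 3.
Match coefficients ⇒ f(k) = k*(2*k**2 + k + 3)/6.
So s_k = (B(k−1)f/C)·t_k = (k*(2*k**2 + k + 3)/(2*(3*k**2 + 4*k + 3)))·t_k = k*(-2*k**2 - k - 3).
Δs = -6*k**2 - 8*k - 6, as required.
s_(n+1) = -2*n**3 - 7*n**2 - 11*n - 6 and s_(2) = -26, so S(n) = -2*n**3 - 7*n**2 - 11*n + 20.

S(n) = -2*n**3 - 7*n**2 - 11*n + 20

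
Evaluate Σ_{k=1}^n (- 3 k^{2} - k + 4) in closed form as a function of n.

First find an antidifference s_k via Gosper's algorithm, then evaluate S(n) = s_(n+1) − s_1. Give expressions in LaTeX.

S(n) = n \left(- n^{2} - 2 n + 3\right)

r(k) = k*(3*k + 7)/(3*k**2 + k - 4) after simplifying.
Factor: A=1; B=1; C=k**2 + k/3 - 4/3.
Key eq: (1)·f(k+1) = (1)·f(k) + (k**2 + k/3 - 4/3).
deg f ≤ 3 (via 0,0,2).
Solve for f: f(k) = k*(k**2 - k - 4)/3 (degree 3 ≤ 3).
R(k) = B(k−1)·f(k)/C(k) = k*(k**2 - k - 4)/((k - 1)*(3*k + 4)); s_k = R·t_k = k*(-k**2 + k + 4).
Check: Δs_k = -3*k**2 - k + 4. ✓
Σ_(k=1)^n t_k = s_(n+1) − s_(1) = (-n**3 - 2*n**2 + 3*n + 4) − (4), i.e. n*(-n**2 - 2*n + 3).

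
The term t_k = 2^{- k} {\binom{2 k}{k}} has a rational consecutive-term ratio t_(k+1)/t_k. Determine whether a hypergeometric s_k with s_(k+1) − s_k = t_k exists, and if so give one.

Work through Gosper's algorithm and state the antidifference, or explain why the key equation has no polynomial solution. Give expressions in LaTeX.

no hypergeometric antidifference exists

r(k) = (2*k + 1)/(k + 1) after simplifying.
Factor: A=2*k + 1; B=k + 1; C=1.
Set up (2*k + 1)·f(k+1) − (k)·f(k) − (1) = 0.
Degrees (1,1,0) ⇒ d ≤ -1.
Negative degree bound (-1): no f exists, t_k not Gosper-summable.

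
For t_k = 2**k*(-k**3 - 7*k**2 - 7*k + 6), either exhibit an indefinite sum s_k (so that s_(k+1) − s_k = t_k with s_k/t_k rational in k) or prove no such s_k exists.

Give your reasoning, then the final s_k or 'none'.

s_k = 2**k*(-k**3 - k**2 + 3*k + 4)

r(k) = 2*(k**3 + 10*k**2 + 24*k + 9)/(k**3 + 7*k**2 + 7*k - 6) after simplifying.
A = 2, B = 1, C = k**3 + 7*k**2 + 7*k - 6.
f must satisfy (2)·f(k+1) − (1)·f(k) = k**3 + 7*k**2 + 7*k - 6.
d = 3 from the (0,0,3) case.
Coefficient equations give f(k) = k**3 + k**2 - 3*k - 4.
Get s_k = R·t_k = 2**k*(-k**3 - k**2 + 3*k + 4) with R(k) = B(k−1)f(k)/C(k) = (k**3 + k**2 - 3*k - 4)/((k + 2)*(k**2 + 5*k - 3)).
Check: Δs_k = 2**k*(-k**3 - 7*k**2 - 7*k + 6). ✓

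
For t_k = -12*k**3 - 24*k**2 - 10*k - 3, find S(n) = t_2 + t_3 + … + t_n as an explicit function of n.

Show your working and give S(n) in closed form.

S(n) = -3*n**4 - 14*n**3 - 20*n**2 - 12*n + 49

Ratio r(k) = (12*k**3 + 60*k**2 + 94*k + 49)/(12*k**3 + 24*k**2 + 10*k + 3).
Normal form (A,B,C) = (1, 1, k**3 + 2*k**2 + 5*k/6 + 1/4).
Need (1)·f(k+1) − (1)·f(k) = k**3 + 2*k**2 + 5*k/6 + 1/4.
deg f ≤ 4 (via 0,0,3).
Solving with deg f ≤ 4: f(k) = k*(3*k**3 + 2*k**2 - 4*k + 2)/12.
Certificate R = B(k−1)f/C = k*(3*k**3 + 2*k**2 - 4*k + 2)/(12*k**3 + 24*k**2 + 10*k + 3) gives s_k = k*(-3*k**3 - 2*k**2 + 4*k - 2).
Check: Δs_k = -12*k**3 - 24*k**2 - 10*k - 3. ✓
Evaluate: s_(n+1) = -3*n**4 - 14*n**3 - 20*n**2 - 12*n - 3; subtract s_(2) = -52 ⇒ S(n) = -3*n**4 - 14*n**3 - 20*n**2 - 12*n + 49.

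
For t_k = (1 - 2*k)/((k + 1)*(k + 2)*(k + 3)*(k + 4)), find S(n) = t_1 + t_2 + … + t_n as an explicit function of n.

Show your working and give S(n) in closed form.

S(n) = n*(-n**2 - 9*n - 2)/(24*(n**3 + 9*n**2 + 26*n + 24))

Compute t_(k+1)/t_k: get (k + 1)*(2*k + 1)/((k + 5)*(2*k - 1)).
Gosper form: A/B · C(k+1)/C(k) with A=k + 1, B=k + 5, C=k - 1/2.
Solve (k + 1)·f(k+1) − (k + 4)·f(k) = k - 1/2.
deg f ≤ 3 (via 1,1,1).
Match coefficients ⇒ f(k) = -k/2.
Then R = B(k−1)f/C = -k*(k + 4)/(2*k - 1), so s_k = R(k)·t_k = k/((k + 1)*(k + 2)*(k + 3)).
s_(k+1) − s_k = (-k*(k + 4) + (k + 1)**2)/((k + 1)*(k + 2)*(k + 3)*(k + 4)) = t_k.
Σ_(k=1)^n t_k = s_(n+1) − s_(1) = ((n + 1)/(n**3 + 9*n**2 + 26*n + 24)) − (1/24), i.e. n*(-n**2 - 9*n - 2)/(24*(n**3 + 9*n**2 + 26*n + 24)).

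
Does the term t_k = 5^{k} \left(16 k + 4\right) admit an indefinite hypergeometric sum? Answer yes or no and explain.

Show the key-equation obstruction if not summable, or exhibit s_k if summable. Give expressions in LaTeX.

Yes. s_k = 4 \cdot 5^{k} \left(k - 1\right).

r(k) = 5*(4*k + 5)/(4*k + 1) after simplifying.
So A=5 and B=1, with C=k + 1/4.
Key eq: (5)·f(k+1) = (1)·f(k) + (k + 1/4).
From deg A=0, deg B=0, deg C=1: d=1.
Coefficient equations give f(k) = (k - 1)/4.
R(k) = B(k−1)·f(k)/C(k) = (k - 1)/(4*k + 1); s_k = R·t_k = 4*5**k*(k - 1).
Verify: 5**k*(16*k + 4) matches t_k.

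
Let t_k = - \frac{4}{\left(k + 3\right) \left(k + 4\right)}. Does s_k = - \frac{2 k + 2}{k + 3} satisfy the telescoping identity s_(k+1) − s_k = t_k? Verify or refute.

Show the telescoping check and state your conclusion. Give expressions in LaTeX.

s_(k+1) = 2*(-k - 2)/(k + 4)
s_(k+1) − s_k = -4/(k**2 + 7*k + 12)
(s_(k+1) − s_k) − t_k = 0

valid (s_(k+1) − s_k reduces to t_k)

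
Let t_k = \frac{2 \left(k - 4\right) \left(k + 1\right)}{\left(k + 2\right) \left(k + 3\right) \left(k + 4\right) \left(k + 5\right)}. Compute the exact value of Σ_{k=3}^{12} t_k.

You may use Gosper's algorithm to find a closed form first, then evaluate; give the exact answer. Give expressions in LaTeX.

The ratio is (k - 3)*(k + 2)**2/((k - 4)*(k + 1)*(k + 6)).
Take A(k)=k + 2, B(k)=k + 6, C(k)=k**2 - 3*k - 4.
Set up (k + 2)·f(k+1) − (k + 5)·f(k) − (k**2 - 3*k - 4) = 0.
Degrees (1,1,2) ⇒ d ≤ 3.
Coefficient equations give f(k) = -k*(k + 1).
Certificate R = B(k−1)f/C = -k*(k + 5)/(k - 4) gives s_k = 2*k*(-k - 1)/(k**3 + 9*k**2 + 26*k + 24).
Δs = 2*(k**2 - 3*k - 4)/(k**4 + 14*k**3 + 71*k**2 + 154*k + 120), as required.
Evaluate s at k=13 and k=3: -91/1020 and -4/35; difference 179/7140.

Σ = 179/7140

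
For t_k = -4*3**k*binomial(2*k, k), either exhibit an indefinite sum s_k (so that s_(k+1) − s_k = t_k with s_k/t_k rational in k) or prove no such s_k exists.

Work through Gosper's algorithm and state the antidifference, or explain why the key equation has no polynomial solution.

not Gosper-summable; s_k does not exist

t_(k+1)/t_k = 6*(2*k + 1)/(k + 1).
Normal form (A,B,C) = (12*k + 6, k + 1, 1).
Key eq: (12*k + 6)·f(k+1) = (k)·f(k) + (1).
Degrees (1,1,0) ⇒ d ≤ -1.
d = -1 < 0 ⇒ no nonzero polynomial f; not summable.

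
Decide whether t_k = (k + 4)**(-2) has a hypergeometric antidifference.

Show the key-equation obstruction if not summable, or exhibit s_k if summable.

r(k) = (k + 4)**2/(k + 5)**2 after simplifying.
A = k**2 + 8*k + 16, B = k**2 + 10*k + 25, C = 1.
Solve (k**2 + 8*k + 16)·f(k+1) − (k**2 + 8*k + 16)·f(k) = 1.
From deg A=2, deg B=2, deg C=0: d=0.
Generic f = c0 gives residual -1; -1 = 0 cannot hold, so t_k is not Gosper-summable.

No — t_k has no hypergeometric antidifference.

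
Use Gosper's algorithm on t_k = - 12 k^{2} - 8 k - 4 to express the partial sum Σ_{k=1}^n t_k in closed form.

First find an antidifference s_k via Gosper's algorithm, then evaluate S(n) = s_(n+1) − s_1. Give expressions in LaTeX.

r(k) = (3*k**2 + 8*k + 6)/(3*k**2 + 2*k + 1) after simplifying.
Gosper form: A/B · C(k+1)/C(k) with A=1, B=1, C=k**2 + 2*k/3 + 1/3.
Need (1)·f(k+1) − (1)·f(k) = k**2 + 2*k/3 + 1/3.
deg f ≤ 3 (via 0,0,2).
A polynomial solution: f(k) = k*(2*k**2 - k + 1)/6.
Get s_k = R·t_k = 2*k*(-2*k**2 + k - 1) with R(k) = B(k−1)f(k)/C(k) = k*(2*k**2 - k + 1)/(2*(3*k**2 + 2*k + 1)).
Check: Δs_k = -12*k**2 - 8*k - 4. ✓
s_(n+1) = -4*n**3 - 10*n**2 - 10*n - 4 and s_(1) = -4, so S(n) = 2*n*(-2*n**2 - 5*n - 5).

S(n) = 2 n \left(- 2 n^{2} - 5 n - 5\right)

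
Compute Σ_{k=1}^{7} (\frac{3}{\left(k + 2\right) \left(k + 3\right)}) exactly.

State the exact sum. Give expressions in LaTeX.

Σ = 7/10

r(k) = (k + 2)/(k + 4) after simplifying.
Gosper form: A/B · C(k+1)/C(k) with A=k + 2, B=k + 4, C=1.
Key eq: (k + 2)·f(k+1) = (k + 3)·f(k) + (1).
deg f ≤ 1 (via 1,1,0).
Match coefficients ⇒ f(k) = k/2.
Get s_k = R·t_k = 3*k/(2*(k + 2)) with R(k) = B(k−1)f(k)/C(k) = k*(k + 3)/2.
s_(k+1) − s_k = 3/(k**2 + 5*k + 6) = t_k.
Sum = s_(8) − s_(1); s_(8) = 6/5, s_(1) = 1/2 ⇒ 7/10.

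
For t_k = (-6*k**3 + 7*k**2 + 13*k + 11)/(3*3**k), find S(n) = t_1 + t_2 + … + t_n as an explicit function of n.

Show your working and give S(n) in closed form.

Ratio r(k) = (6*k**3 + 11*k**2 - 9*k - 25)/(3*(6*k**3 - 7*k**2 - 13*k - 11)).
Factor: A=1/3; B=1; C=k**3 - 7*k**2/6 - 13*k/6 - 11/6.
f must satisfy (1/3)·f(k+1) − (1)·f(k) = k**3 - 7*k**2/6 - 13*k/6 - 11/6.
deg f ≤ 3 (via 0,0,3).
Solve for f: f(k) = -(3*k**3 + k**2 - k - 4)/2 (degree 3 ≤ 3).
Get s_k = R·t_k = (3*k**3 + k**2 - k - 4)/3**k with R(k) = B(k−1)f(k)/C(k) = -3*(3*k**3 + k**2 - k - 4)/(6*k**3 - 7*k**2 - 13*k - 11).
Verify: (-6*k**3 + 7*k**2 + 13*k + 11)/(3*3**k) matches t_k.
Telescope: S(n) = s_(n+1) − s_(1) = 3**(-n - 1)*(3*n**3 + 10*n**2 + 10*n - 1) − (-1/3) = 3**(-n - 1)*(3**n + 3*n**3 + 10*n**2 + 10*n - 1).

S(n) = 3**(-n - 1)*(3**n + 3*n**3 + 10*n**2 + 10*n - 1)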